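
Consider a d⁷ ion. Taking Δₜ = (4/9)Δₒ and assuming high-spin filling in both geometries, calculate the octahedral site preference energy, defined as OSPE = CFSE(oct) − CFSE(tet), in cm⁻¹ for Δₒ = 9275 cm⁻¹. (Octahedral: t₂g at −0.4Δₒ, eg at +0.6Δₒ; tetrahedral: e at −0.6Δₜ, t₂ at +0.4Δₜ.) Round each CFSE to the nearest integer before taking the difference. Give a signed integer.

-2473

Octahedral (high-spin): t₂g⁵ eg², CFSE = 5(−0.4) + 2(+0.6) = -0.8Δₒ = -0.8 × 9275 = -7420 cm⁻¹.
Tetrahedral: e⁴ t₂³, CFSE = 4(−0.6) + 3(+0.4) = -1.2Δₜ = -1.2 × (4/9) × 9275 = -4947 cm⁻¹.
OSPE = CFSE(oct) − CFSE(tet) = -7420 − (-4947) = -2473 cm⁻¹.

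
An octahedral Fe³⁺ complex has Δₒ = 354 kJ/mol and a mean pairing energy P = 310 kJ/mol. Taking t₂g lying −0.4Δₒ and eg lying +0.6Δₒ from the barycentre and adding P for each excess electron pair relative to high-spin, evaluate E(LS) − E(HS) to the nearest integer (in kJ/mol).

Fe sits in group 8; removing 3 electrons leaves Fe³⁺ with 8 − 3 = 5 d electrons.
High-spin: t₂g³ eg², CFSE = 0.0Δₒ = 0 kJ/mol.
Low-spin: t₂g⁵ eg⁰, orbital CFSE = -2.0Δₒ = -708 kJ/mol; plus 2 excess pairs × P = +620 kJ/mol; total -88 kJ/mol.
The difference is -88 − (0) = -88 kJ/mol, so low-spin lies lower.

-88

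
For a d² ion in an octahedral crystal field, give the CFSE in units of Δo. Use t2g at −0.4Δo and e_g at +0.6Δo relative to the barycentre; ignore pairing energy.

-0.8 Δo

Configuration: t2g^2 e_g^0.
CFSE = 2(-0.4Δo) + 0(0.6Δo) = -0.8Δo + 0.0Δo = -0.8Δo.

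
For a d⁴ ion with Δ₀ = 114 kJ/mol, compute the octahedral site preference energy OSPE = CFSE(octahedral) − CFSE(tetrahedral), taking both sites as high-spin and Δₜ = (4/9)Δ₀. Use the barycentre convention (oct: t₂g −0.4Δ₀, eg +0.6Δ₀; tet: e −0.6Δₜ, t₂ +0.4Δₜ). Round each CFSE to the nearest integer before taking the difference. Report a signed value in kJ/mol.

-48

In an octahedral site d⁴ (HS) is t₂g³ eg¹, giving CFSE(oct) = -0.6Δ₀ = -68 kJ/mol.
Tetrahedral: e² t₂², CFSE = 2(−0.6) + 2(+0.4) = -0.4Δₜ = -0.4 × (4/9) × 114 = -20 kJ/mol.
OSPE = CFSE(oct) − CFSE(tet) = -68 − (-20) = -48 kJ/mol.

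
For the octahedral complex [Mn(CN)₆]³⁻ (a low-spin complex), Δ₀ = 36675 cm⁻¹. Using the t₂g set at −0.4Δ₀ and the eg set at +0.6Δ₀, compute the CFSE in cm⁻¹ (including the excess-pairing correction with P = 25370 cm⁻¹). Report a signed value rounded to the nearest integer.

Each CN⁻ contributes -1; 6 × (-1) = -6. With overall charge -3, Mn is in the +3 oxidation state.
Mn sits in group 7; removing 3 electrons leaves Mn³⁺ with 7 − 3 = 4 d electrons.
The d⁴ electrons fill as t₂g⁴ eg⁰.
CFSE(orbital) = 4×(-0.4Δ₀) + 0×(0.6Δ₀) = -1.6Δ₀; with Δ₀ = 36675 cm⁻¹ that is -58680 cm⁻¹.
Relative to high-spin t₂g³ eg¹ (0 paired), the low-spin configuration has 1 additional pair, contributing +1 × 25370 = +25370 cm⁻¹.
Combining: -58680 + 25370 = -33310 cm⁻¹.

-33310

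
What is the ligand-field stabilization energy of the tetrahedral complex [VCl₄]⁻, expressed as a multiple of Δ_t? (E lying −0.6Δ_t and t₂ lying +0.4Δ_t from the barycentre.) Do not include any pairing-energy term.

Each Cl⁻ contributes -1; 4 × (-1) = -4. With overall charge -1, V is in the +3 oxidation state.
V sits in group 5; removing 3 electrons leaves V³⁺ with 5 − 3 = 2 d electrons.
Tetrahedral splitting is small, so the complex is high-spin.
Configuration: e² t₂⁰.
CFSE = 2(-0.6Δ_t) + 0(0.4Δ_t) = -1.2Δ_t + 0.0Δ_t = -1.2Δ_t.

-1.2 Δ_t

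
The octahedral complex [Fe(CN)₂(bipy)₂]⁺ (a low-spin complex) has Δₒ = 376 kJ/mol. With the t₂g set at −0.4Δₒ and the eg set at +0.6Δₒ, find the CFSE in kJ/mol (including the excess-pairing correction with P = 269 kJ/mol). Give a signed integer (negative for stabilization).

-214

Ligand charges: 2×(-1) from CN⁻ and 2×(+0) from bipy sum to -2; with overall charge +1, Fe is +3.
Fe³⁺: group 8, so d-count = 8 − 3 = 5.
Configuration: t₂g⁵ eg⁰.
Orbital CFSE = 5(-0.4) + 0(0.6) = -2.0Δₒ = -2.0 × 376 = -752 kJ/mol.
Pairing penalty: 2 pairs vs 0 in the high-spin reference → 2 extra × P = 538 kJ/mol.
Overall CFSE = -752 + 538 = -214 kJ/mol.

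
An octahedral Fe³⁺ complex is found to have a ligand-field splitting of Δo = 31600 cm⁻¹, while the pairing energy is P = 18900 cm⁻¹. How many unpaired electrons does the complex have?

1

Fe is in group 8, so Fe³⁺ is d⁵ (8 − 3 = 5).
Since Δo = 31600 cm⁻¹ > P = 18900 cm⁻¹, the complex adopts the low-spin configuration.
Filling d⁵ accordingly: t₂g⁵ eg⁰.
Unpaired electrons: 1.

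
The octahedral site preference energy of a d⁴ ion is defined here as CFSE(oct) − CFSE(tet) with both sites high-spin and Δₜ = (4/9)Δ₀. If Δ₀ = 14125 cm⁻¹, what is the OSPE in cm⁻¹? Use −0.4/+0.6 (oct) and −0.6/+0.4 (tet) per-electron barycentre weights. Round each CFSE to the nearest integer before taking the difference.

-5964

Octahedral (high-spin): t₂g³ eg¹, CFSE = 3(−0.4) + 1(+0.6) = -0.6Δ₀ = -0.6 × 14125 = -8475 cm⁻¹.
In a tetrahedral site the filling is e² t₂²: CFSE(tet) = -0.4Δₜ = -0.4 × (4/9)(14125) = -2511 cm⁻¹.
Subtracting, OSPE = -8475 − (-2511) = -5964 cm⁻¹.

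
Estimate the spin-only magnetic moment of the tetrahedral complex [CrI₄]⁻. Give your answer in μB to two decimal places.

Each I⁻ contributes -1; 4 × (-1) = -4. With overall charge -1, Cr is in the +3 oxidation state.
Group 6 minus oxidation state +3 gives a d³ configuration for Cr³⁺.
Tetrahedral fields are weak (Δₜ ≈ 4/9 Δₒ), so electrons fill high-spin.
Configuration: e² t₂¹ → 3 unpaired electrons.
μ(spin-only) = √[3(3+2)] = √15 ≈ 3.87 μB.

3.87 μB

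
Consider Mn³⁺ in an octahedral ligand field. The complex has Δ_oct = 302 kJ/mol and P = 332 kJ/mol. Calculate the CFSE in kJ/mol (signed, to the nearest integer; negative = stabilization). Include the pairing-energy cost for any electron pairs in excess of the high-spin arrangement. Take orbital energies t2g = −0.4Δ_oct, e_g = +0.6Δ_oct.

Mn³⁺: group 7, so d-count = 7 − 3 = 4.
Δ_oct < P, so pairing is avoided: the ground state is high-spin.
Configuration: t2g^3 e_g^1.
Orbital CFSE = -0.6Δ_oct = -0.6 × 302 = -181 kJ/mol.
High-spin has no excess pairs, so no pairing correction applies.

-181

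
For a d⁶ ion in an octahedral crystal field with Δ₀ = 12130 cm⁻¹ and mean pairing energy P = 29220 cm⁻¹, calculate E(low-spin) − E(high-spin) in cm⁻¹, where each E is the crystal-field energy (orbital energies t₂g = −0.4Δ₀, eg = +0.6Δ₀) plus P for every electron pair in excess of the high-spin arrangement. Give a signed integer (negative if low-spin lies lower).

High-spin: t₂g⁴ eg², CFSE = -0.4Δ₀ = -4852 cm⁻¹.
For low-spin the configuration is t₂g⁶ eg⁰: orbital energy -2.4 × 12130 = -29112 cm⁻¹, and 2 additional pairs relative to high-spin add 58440 cm⁻¹, giving 29328 cm⁻¹.
Thus E(LS) − E(HS) = 34180 cm⁻¹.

34180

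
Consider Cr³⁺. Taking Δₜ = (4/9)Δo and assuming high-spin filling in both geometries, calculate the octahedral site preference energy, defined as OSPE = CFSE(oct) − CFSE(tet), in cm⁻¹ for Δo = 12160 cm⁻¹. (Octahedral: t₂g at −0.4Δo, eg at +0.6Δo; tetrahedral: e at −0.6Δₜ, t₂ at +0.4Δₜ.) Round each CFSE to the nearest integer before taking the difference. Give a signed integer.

Group 6 minus oxidation state +3 gives a d³ configuration for Cr³⁺.
In an octahedral site d³ (HS) is t₂g³ eg⁰, giving CFSE(oct) = -1.2Δo = -14592 cm⁻¹.
Tetrahedral e² t₂¹ gives -0.8Δₜ = -0.8 × (4/9) × 12160 = -4324 cm⁻¹.
Subtracting, OSPE = -14592 − (-4324) = -10268 cm⁻¹.

-10268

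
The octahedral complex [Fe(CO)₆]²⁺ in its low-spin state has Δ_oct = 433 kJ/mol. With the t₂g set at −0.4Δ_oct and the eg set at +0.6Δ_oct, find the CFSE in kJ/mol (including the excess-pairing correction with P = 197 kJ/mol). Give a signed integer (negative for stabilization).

CO is neutral, so the +2 overall charge sits on Fe: oxidation state +2.
Fe²⁺: group 8, so d-count = 8 − 2 = 6.
Electron filling gives t₂g⁶ eg⁰.
CFSE(orbital) = 6×(-0.4Δ_oct) + 0×(0.6Δ_oct) = -2.4Δ_oct; with Δ_oct = 433 kJ/mol that is -1039 kJ/mol.
Pairing penalty: 3 pairs vs 1 in the high-spin reference → 2 extra × P = 394 kJ/mol.
Net CFSE = -1039 + 394 = -645 kJ/mol.

-645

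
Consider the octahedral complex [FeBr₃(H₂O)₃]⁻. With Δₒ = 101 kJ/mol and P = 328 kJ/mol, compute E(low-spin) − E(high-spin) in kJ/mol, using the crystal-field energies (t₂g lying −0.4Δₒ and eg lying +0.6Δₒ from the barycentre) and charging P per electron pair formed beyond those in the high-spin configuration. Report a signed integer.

Ligand charges: 3×(-1) from Br⁻ and 3×(+0) from H₂O sum to -3; with overall charge -1, Fe is +2.
Fe sits in group 8; removing 2 electrons leaves Fe²⁺ with 8 − 2 = 6 d electrons.
High-spin d⁶ fills as t₂g⁴ eg² with CFSE 4(−0.4) + 2(+0.6) = -0.4Δₒ = -40 kJ/mol.
Low-spin t₂g⁶ eg⁰ gives -2.4Δₒ = -242 kJ/mol, but forming 2 extra pairs costs 2P = 656 kJ/mol, so E(LS) = -242 + 656 = 414 kJ/mol.
Thus E(LS) − E(HS) = 454 kJ/mol.

454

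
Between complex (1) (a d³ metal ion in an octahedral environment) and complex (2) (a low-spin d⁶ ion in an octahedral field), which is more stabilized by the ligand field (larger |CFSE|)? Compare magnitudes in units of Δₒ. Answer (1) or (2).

(2)

(1): For octahedral d³ the high- and low-spin configurations coincide; t₂g³ eg⁰, CFSE = -1.2Δₒ.
(2): t2g^6 e_g^0, CFSE = -2.4Δₒ.
So (2) has the larger |CFSE|.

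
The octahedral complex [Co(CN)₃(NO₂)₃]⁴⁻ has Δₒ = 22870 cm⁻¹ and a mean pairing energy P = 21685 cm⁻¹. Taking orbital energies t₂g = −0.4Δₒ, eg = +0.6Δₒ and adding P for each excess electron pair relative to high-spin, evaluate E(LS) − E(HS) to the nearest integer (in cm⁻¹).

-1185

Ligand charges: 3×(-1) from CN⁻ and 3×(-1) from NO₂⁻ sum to -6; with overall charge -4, Co is +2.
Co is in group 9, so Co²⁺ is d⁷ (9 − 2 = 7).
In the high-spin limit (t₂g⁵ eg²) the orbital term is -0.8Δₒ = -18296 cm⁻¹, with no excess pairing.
For low-spin the configuration is t₂g⁶ eg¹: orbital energy -1.8 × 22870 = -41166 cm⁻¹, and 1 additional pair relative to high-spin adds 21685 cm⁻¹, giving -19481 cm⁻¹.
E(LS) − E(HS) = -19481 − (-18296) = -1185 cm⁻¹.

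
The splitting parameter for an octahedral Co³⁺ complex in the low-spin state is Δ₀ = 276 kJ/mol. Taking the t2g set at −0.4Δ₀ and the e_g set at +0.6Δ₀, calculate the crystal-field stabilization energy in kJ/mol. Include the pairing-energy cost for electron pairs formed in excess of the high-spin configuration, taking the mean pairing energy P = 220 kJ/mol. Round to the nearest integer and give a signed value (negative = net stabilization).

-222

Group 9 minus oxidation state +3 gives a d⁶ configuration for Co³⁺.
Electron filling gives t2g^6 e_g^0.
CFSE(orbital) = 6×(-0.4Δ₀) + 0×(0.6Δ₀) = -2.4Δ₀; with Δ₀ = 276 kJ/mol that is -662 kJ/mol.
High-spin d⁶ would be t2g^4 e_g^2 with 1 pair; low-spin has 3, so 2 excess pairs cost +2P = +440 kJ/mol.
Overall CFSE = -662 + 440 = -222 kJ/mol.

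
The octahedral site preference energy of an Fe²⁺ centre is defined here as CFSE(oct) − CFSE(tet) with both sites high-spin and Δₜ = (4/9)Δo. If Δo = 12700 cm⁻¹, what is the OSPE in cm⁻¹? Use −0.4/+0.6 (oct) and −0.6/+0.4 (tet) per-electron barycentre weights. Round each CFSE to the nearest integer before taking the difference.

Fe sits in group 8; removing 2 electrons leaves Fe²⁺ with 8 − 2 = 6 d electrons.
In an octahedral site d⁶ (HS) is t2g^4 e_g^2, giving CFSE(oct) = -0.4Δo = -5080 cm⁻¹.
Tetrahedral: e^3 t2^3, CFSE = 3(−0.6) + 3(+0.4) = -0.6Δₜ = -0.6 × (4/9) × 12700 = -3387 cm⁻¹.
OSPE = CFSE(oct) − CFSE(tet) = -5080 − (-3387) = -1693 cm⁻¹.

-1693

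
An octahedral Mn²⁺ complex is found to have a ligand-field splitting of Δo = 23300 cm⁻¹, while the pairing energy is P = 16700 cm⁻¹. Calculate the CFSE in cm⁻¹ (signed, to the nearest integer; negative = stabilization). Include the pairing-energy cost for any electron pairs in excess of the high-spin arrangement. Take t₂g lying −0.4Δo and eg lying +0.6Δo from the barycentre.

Mn²⁺: group 7, so d-count = 7 − 2 = 5.
With Δo > P the complex is low-spin.
Configuration: t₂g⁵ eg⁰.
Orbital CFSE = -2.0Δo = -2.0 × 23300 = -46600 cm⁻¹.
Excess pairs vs high-spin: 2 − 0 = 2; pairing cost = +33400 cm⁻¹.
Net CFSE = -46600 + 33400 = -13200 cm⁻¹.

-13200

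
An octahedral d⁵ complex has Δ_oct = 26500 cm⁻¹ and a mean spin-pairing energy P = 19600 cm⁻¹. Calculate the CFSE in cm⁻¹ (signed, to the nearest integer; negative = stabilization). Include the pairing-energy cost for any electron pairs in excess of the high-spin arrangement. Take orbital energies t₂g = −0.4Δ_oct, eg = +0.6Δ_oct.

Here Δ_oct > P (26500 > 19600), so the low-spin state is favoured.
Configuration: t₂g⁵ eg⁰.
Orbital CFSE = -2.0Δ_oct = -2.0 × 26500 = -53000 cm⁻¹.
Excess pairs vs high-spin: 2 − 0 = 2; pairing cost = +39200 cm⁻¹.
Net CFSE = -53000 + 39200 = -13800 cm⁻¹.

-13800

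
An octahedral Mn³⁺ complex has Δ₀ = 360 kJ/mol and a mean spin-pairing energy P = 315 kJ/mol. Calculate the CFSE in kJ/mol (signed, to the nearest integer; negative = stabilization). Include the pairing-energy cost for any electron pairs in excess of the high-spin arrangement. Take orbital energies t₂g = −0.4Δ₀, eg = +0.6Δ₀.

-261

Mn³⁺: group 7, so d-count = 7 − 3 = 4.
With Δ₀ > P the complex is low-spin.
Filling d⁴ accordingly: t₂g⁴ eg⁰.
Orbital CFSE = -1.6Δ₀ = -1.6 × 360 = -576 kJ/mol.
Excess pairs vs high-spin: 1 − 0 = 1; pairing cost = +315 kJ/mol.
Net CFSE = -576 + 315 = -261 kJ/mol.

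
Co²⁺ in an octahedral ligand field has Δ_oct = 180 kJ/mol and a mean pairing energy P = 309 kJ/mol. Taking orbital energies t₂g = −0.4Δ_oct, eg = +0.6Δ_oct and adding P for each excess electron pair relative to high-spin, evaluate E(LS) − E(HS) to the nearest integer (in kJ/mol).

129

Co²⁺: group 9, so d-count = 9 − 2 = 7.
High-spin: t₂g⁵ eg², CFSE = -0.8Δ_oct = -144 kJ/mol.
Low-spin t₂g⁶ eg¹ gives -1.8Δ_oct = -324 kJ/mol, but forming 1 extra pair costs 1P = 309 kJ/mol, so E(LS) = -324 + 309 = -15 kJ/mol.
The difference is -15 − (-144) = 129 kJ/mol, so high-spin lies lower.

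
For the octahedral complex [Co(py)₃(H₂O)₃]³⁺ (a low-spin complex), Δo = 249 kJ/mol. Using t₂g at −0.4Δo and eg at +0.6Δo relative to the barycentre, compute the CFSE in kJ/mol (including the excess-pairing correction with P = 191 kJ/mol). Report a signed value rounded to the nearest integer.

Ligand charges: 3×(+0) from py and 3×(+0) from H₂O sum to +0; with overall charge +3, Co is +3.
Co³⁺: group 9, so d-count = 9 − 3 = 6.
Electron filling gives t₂g⁶ eg⁰.
Orbital CFSE = 6(-0.4) + 0(0.6) = -2.4Δo = -2.4 × 249 = -598 kJ/mol.
Relative to high-spin t₂g⁴ eg² (1 paired), the low-spin configuration has 2 additional pairs, contributing +2 × 191 = +382 kJ/mol.
Net CFSE = -598 + 382 = -216 kJ/mol.

-216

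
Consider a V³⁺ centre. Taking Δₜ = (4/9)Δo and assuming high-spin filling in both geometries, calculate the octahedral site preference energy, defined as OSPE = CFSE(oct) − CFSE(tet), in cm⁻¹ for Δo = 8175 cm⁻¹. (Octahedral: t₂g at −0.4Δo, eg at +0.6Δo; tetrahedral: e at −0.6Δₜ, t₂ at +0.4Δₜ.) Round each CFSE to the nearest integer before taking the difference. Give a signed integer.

Group 5 minus oxidation state +3 gives a d² configuration for V³⁺.
Octahedral high-spin t₂g² eg⁰: CFSE = -0.8 × 8175 = -6540 cm⁻¹.
Tetrahedral: e² t₂⁰, CFSE = 2(−0.6) + 0(+0.4) = -1.2Δₜ = -1.2 × (4/9) × 8175 = -4360 cm⁻¹.
Subtracting, OSPE = -6540 − (-4360) = -2180 cm⁻¹.

-2180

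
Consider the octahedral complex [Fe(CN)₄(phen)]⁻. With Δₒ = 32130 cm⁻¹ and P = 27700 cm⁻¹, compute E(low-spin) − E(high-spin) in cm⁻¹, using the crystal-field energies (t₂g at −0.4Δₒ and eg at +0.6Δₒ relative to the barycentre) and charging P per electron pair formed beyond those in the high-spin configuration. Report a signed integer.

Ligand charges: 4×(-1) from CN⁻ and 1×(+0) from phen sum to -4; with overall charge -1, Fe is +3.
Fe³⁺: group 8, so d-count = 8 − 3 = 5.
In the high-spin limit (t₂g³ eg²) the orbital term is 0.0Δₒ = 0 cm⁻¹, with no excess pairing.
Low-spin: t₂g⁵ eg⁰, orbital CFSE = -2.0Δₒ = -64260 cm⁻¹; plus 2 excess pairs × P = +55400 cm⁻¹; total -8860 cm⁻¹.
Thus E(LS) − E(HS) = -8860 cm⁻¹.

-8860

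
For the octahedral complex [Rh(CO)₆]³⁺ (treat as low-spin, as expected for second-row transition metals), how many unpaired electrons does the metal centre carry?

0

CO is neutral, so the +3 overall charge sits on Rh: oxidation state +3.
Rh is in group 9, so Rh³⁺ is d⁶ (9 − 3 = 6).
Configuration: t2g^6 e_g^0, giving 0 unpaired electrons.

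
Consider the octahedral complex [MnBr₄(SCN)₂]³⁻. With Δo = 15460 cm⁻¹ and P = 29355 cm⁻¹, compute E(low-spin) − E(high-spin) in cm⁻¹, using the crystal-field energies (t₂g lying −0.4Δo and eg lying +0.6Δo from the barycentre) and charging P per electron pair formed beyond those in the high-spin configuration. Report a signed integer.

13895

Ligand charges: 4×(-1) from Br⁻ and 2×(-1) from SCN⁻ sum to -6; with overall charge -3, Mn is +3.
Mn³⁺: group 7, so d-count = 7 − 3 = 4.
In the high-spin limit (t₂g³ eg¹) the orbital term is -0.6Δo = -9276 cm⁻¹, with no excess pairing.
For low-spin the configuration is t₂g⁴ eg⁰: orbital energy -1.6 × 15460 = -24736 cm⁻¹, and 1 additional pair relative to high-spin adds 29355 cm⁻¹, giving 4619 cm⁻¹.
E(LS) − E(HS) = 4619 − (-9276) = 13895 cm⁻¹.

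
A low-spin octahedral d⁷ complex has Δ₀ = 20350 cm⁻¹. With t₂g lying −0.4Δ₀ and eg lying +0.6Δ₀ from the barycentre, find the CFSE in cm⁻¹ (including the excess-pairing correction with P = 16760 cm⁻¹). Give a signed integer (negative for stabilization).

Configuration: t₂g⁶ eg¹.
The orbital stabilization is -1.8Δ₀ = -1.8 × 20350 = -36630 cm⁻¹.
Relative to high-spin t₂g⁵ eg² (2 paired), the low-spin configuration has 1 additional pair, contributing +1 × 16760 = +16760 cm⁻¹.
Combining: -36630 + 16760 = -19870 cm⁻¹.

-19870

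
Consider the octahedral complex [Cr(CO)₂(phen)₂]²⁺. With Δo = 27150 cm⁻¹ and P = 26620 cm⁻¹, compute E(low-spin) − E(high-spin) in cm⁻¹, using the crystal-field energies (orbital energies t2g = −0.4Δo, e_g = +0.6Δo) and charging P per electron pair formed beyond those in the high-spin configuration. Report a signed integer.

-530

Ligand charges: 2×(+0) from CO and 2×(+0) from phen sum to +0; with overall charge +2, Cr is +2.
Cr sits in group 6; removing 2 electrons leaves Cr²⁺ with 6 − 2 = 4 d electrons.
In the high-spin limit (t2g^3 e_g^1) the orbital term is -0.6Δo = -16290 cm⁻¹, with no excess pairing.
Low-spin t2g^4 e_g^0 gives -1.6Δo = -43440 cm⁻¹, but forming 1 extra pair costs 1P = 26620 cm⁻¹, so E(LS) = -43440 + 26620 = -16820 cm⁻¹.
The difference is -16820 − (-16290) = -530 cm⁻¹, so low-spin lies lower.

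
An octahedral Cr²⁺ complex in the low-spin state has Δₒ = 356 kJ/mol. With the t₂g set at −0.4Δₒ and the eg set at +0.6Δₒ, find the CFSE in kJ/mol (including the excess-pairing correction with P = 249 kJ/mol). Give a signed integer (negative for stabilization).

Cr is in group 6, so Cr²⁺ is d⁴ (6 − 2 = 4).
Configuration: t₂g⁴ eg⁰.
CFSE(orbital) = 4×(-0.4Δₒ) + 0×(0.6Δₒ) = -1.6Δₒ; with Δₒ = 356 kJ/mol that is -570 kJ/mol.
High-spin d⁴ would be t₂g³ eg¹ with 0 pairs; low-spin has 1, so 1 excess pair costs +1P = +249 kJ/mol.
Overall CFSE = -570 + 249 = -321 kJ/mol.

-321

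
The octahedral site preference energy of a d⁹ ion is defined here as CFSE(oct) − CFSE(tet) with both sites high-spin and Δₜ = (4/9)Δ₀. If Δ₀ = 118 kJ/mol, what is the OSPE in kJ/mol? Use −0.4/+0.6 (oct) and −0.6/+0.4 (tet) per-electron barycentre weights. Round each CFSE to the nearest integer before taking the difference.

-50

Octahedral (high-spin): t₂g⁶ eg³, CFSE = 6(−0.4) + 3(+0.6) = -0.6Δ₀ = -0.6 × 118 = -71 kJ/mol.
Tetrahedral e⁴ t₂⁵ gives -0.4Δₜ = -0.4 × (4/9) × 118 = -21 kJ/mol.
OSPE = -71 − (-21) = -50 kJ/mol.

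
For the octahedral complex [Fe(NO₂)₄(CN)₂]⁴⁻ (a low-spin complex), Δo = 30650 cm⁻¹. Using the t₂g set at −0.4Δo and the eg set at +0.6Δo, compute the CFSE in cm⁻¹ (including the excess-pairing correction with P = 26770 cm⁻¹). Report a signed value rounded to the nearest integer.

-20020

Ligand charges: 4×(-1) from NO₂⁻ and 2×(-1) from CN⁻ sum to -6; with overall charge -4, Fe is +2.
Fe is in group 8, so Fe²⁺ is d⁶ (8 − 2 = 6).
Configuration: t₂g⁶ eg⁰.
CFSE(orbital) = 6×(-0.4Δo) + 0×(0.6Δo) = -2.4Δo; with Δo = 30650 cm⁻¹ that is -73560 cm⁻¹.
Pairing penalty: 3 pairs vs 1 in the high-spin reference → 2 extra × P = 53540 cm⁻¹.
Overall CFSE = -73560 + 53540 = -20020 cm⁻¹.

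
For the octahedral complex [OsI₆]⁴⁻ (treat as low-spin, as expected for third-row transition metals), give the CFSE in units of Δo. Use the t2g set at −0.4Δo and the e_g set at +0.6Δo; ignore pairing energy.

Each I⁻ contributes -1; 6 × (-1) = -6. With overall charge -4, Os is in the +2 oxidation state.
Os²⁺: group 8, so d-count = 8 − 2 = 6.
Configuration: t2g^6 e_g^0.
CFSE = 6(-0.4Δo) + 0(0.6Δo) = -2.4Δo + 0.0Δo = -2.4Δo.

-2.4 Δo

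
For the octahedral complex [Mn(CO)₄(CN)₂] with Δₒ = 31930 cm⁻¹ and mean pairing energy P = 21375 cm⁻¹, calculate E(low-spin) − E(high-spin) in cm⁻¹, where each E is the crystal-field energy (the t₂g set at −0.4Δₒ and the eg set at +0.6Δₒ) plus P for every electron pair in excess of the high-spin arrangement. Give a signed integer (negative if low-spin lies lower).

-21110

Ligand charges: 4×(+0) from CO and 2×(-1) from CN⁻ sum to -2; with overall charge +0, Mn is +2.
Mn²⁺: group 7, so d-count = 7 − 2 = 5.
In the high-spin limit (t₂g³ eg²) the orbital term is 0.0Δₒ = 0 cm⁻¹, with no excess pairing.
Low-spin t₂g⁵ eg⁰ gives -2.0Δₒ = -63860 cm⁻¹, but forming 2 extra pairs costs 2P = 42750 cm⁻¹, so E(LS) = -63860 + 42750 = -21110 cm⁻¹.
The difference is -21110 − (0) = -21110 cm⁻¹, so low-spin lies lower.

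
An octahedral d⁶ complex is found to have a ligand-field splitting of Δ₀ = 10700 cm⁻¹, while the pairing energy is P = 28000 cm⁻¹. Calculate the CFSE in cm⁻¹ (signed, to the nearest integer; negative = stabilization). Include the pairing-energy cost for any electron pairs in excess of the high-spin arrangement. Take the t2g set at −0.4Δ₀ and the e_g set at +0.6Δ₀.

Δ₀ < P, so pairing is avoided: the ground state is high-spin.
That gives t2g^4 e_g^2.
Orbital CFSE = -0.4Δ₀ = -0.4 × 10700 = -4280 cm⁻¹.
High-spin has no excess pairs, so no pairing correction applies.

-4280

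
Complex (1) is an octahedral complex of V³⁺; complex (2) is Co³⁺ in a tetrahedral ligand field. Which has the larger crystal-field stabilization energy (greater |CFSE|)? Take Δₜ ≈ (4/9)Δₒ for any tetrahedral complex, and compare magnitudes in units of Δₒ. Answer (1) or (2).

(1)

(1): Group 5 minus oxidation state +3 gives a d² configuration for V³⁺; t2g^2 e_g^0, CFSE = -0.8Δₒ.
(2): Co is in group 9, so Co³⁺ is d⁶ (9 − 3 = 6); Tetrahedral fields are weak (Δₜ ≈ 4/9 Δₒ), so electrons fill high-spin; e³ t₂³, CFSE = -0.6Δₜ ≈ -0.27Δₒ.
So (1) has the larger |CFSE|.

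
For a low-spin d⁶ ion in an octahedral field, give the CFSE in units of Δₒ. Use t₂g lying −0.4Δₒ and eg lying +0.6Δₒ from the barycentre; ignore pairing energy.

Configuration: t₂g⁶ eg⁰.
CFSE = 6(-0.4Δₒ) + 0(0.6Δₒ) = -2.4Δₒ + 0.0Δₒ = -2.4Δₒ.

-2.4 Δₒ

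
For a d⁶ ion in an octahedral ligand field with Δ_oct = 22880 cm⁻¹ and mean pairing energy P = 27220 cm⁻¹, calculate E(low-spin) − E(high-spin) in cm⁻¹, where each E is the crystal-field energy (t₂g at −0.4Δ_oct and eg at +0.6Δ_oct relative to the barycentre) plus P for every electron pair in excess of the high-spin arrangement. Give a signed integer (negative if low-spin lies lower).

8680

High-spin d⁶ fills as t₂g⁴ eg² with CFSE 4(−0.4) + 2(+0.6) = -0.4Δ_oct = -9152 cm⁻¹.
For low-spin the configuration is t₂g⁶ eg⁰: orbital energy -2.4 × 22880 = -54912 cm⁻¹, and 2 additional pairs relative to high-spin add 54440 cm⁻¹, giving -472 cm⁻¹.
Thus E(LS) − E(HS) = 8680 cm⁻¹.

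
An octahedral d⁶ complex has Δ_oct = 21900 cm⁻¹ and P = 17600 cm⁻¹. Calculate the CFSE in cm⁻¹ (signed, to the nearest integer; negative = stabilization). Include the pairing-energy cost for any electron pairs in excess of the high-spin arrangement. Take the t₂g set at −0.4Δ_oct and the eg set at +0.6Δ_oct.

With Δ_oct > P the complex is low-spin.
Configuration: t₂g⁶ eg⁰.
Orbital CFSE = -2.4Δ_oct = -2.4 × 21900 = -52560 cm⁻¹.
Excess pairs vs high-spin: 3 − 1 = 2; pairing cost = +35200 cm⁻¹.
Net CFSE = -52560 + 35200 = -17360 cm⁻¹.

-17360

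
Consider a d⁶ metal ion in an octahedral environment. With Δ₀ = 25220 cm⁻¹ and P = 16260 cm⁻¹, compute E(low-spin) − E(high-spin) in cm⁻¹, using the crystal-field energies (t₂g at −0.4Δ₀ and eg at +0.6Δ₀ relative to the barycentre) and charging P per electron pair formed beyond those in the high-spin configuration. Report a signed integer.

High-spin d⁶ fills as t₂g⁴ eg² with CFSE 4(−0.4) + 2(+0.6) = -0.4Δ₀ = -10088 cm⁻¹.
Low-spin: t₂g⁶ eg⁰, orbital CFSE = -2.4Δ₀ = -60528 cm⁻¹; plus 2 excess pairs × P = +32520 cm⁻¹; total -28008 cm⁻¹.
Thus E(LS) − E(HS) = -17920 cm⁻¹.

-17920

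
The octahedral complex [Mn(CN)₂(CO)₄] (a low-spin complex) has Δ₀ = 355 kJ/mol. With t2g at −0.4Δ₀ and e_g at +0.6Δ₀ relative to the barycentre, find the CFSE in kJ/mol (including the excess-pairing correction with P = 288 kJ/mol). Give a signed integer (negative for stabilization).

-134

Ligand charges: 2×(-1) from CN⁻ and 4×(+0) from CO sum to -2; with overall charge +0, Mn is +2.
Group 7 minus oxidation state +2 gives a d⁵ configuration for Mn²⁺.
Electron filling gives t2g^5 e_g^0.
Orbital CFSE = 5(-0.4) + 0(0.6) = -2.0Δ₀ = -2.0 × 355 = -710 kJ/mol.
Relative to high-spin t2g^3 e_g^2 (0 paired), the low-spin configuration has 2 additional pairs, contributing +2 × 288 = +576 kJ/mol.
Net CFSE = -710 + 576 = -134 kJ/mol.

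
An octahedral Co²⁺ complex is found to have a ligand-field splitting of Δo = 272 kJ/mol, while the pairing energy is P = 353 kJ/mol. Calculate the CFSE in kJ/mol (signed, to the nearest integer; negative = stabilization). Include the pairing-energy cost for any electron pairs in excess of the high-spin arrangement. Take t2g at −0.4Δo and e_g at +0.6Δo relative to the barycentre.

Group 9 minus oxidation state +2 gives a d⁷ configuration for Co²⁺.
With Δo < P the complex is high-spin.
That gives t2g^5 e_g^2.
Orbital CFSE = -0.8Δo = -0.8 × 272 = -218 kJ/mol.
High-spin has no excess pairs, so no pairing correction applies.

-218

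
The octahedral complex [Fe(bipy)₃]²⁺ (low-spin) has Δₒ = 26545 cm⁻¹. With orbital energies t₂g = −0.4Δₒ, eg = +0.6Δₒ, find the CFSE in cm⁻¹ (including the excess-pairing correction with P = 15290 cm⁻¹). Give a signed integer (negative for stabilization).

bipy is neutral, so the +2 overall charge sits on Fe: oxidation state +2.
Fe is in group 8, so Fe²⁺ is d⁶ (8 − 2 = 6).
Configuration: t₂g⁶ eg⁰.
CFSE(orbital) = 6×(-0.4Δₒ) + 0×(0.6Δₒ) = -2.4Δₒ; with Δₒ = 26545 cm⁻¹ that is -63708 cm⁻¹.
Pairing penalty: 3 pairs vs 1 in the high-spin reference → 2 extra × P = 30580 cm⁻¹.
Overall CFSE = -63708 + 30580 = -33128 cm⁻¹.

-33128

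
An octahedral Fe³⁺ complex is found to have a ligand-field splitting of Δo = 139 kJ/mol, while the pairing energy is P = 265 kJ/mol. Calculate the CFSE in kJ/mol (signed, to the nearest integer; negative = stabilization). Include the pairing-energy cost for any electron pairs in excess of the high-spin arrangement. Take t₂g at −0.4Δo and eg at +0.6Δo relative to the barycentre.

0

Fe is in group 8, so Fe³⁺ is d⁵ (8 − 3 = 5).
Here Δo < P (139 < 265), so the high-spin state is favoured.
That gives t₂g³ eg².
Orbital CFSE = 0.0Δo = 0.0 × 139 = 0 kJ/mol.
High-spin has no excess pairs, so no pairing correction applies.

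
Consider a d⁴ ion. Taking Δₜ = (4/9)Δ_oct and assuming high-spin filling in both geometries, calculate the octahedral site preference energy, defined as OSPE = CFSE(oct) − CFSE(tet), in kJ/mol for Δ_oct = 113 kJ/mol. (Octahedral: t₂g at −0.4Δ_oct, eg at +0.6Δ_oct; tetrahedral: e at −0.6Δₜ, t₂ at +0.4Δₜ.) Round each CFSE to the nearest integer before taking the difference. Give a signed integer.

Octahedral (high-spin): t₂g³ eg¹, CFSE = 3(−0.4) + 1(+0.6) = -0.6Δ_oct = -0.6 × 113 = -68 kJ/mol.
In a tetrahedral site the filling is e² t₂²: CFSE(tet) = -0.4Δₜ = -0.4 × (4/9)(113) = -20 kJ/mol.
OSPE = -68 − (-20) = -48 kJ/mol.

-48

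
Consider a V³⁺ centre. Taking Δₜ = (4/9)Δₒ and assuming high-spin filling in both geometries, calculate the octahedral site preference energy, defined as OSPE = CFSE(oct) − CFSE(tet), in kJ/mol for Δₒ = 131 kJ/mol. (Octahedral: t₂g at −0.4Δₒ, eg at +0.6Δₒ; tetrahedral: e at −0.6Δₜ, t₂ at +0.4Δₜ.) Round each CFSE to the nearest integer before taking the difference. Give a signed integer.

Group 5 minus oxidation state +3 gives a d² configuration for V³⁺.
Octahedral (high-spin): t₂g² eg⁰, CFSE = 2(−0.4) + 0(+0.6) = -0.8Δₒ = -0.8 × 131 = -105 kJ/mol.
In a tetrahedral site the filling is e² t₂⁰: CFSE(tet) = -1.2Δₜ = -1.2 × (4/9)(131) = -70 kJ/mol.
Subtracting, OSPE = -105 − (-70) = -35 kJ/mol.

-35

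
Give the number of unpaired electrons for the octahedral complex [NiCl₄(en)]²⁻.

2

Ligand charges: 4×(-1) from Cl⁻ and 1×(+0) from en sum to -4; with overall charge -2, Ni is +2.
Group 10 minus oxidation state +2 gives a d⁸ configuration for Ni²⁺.
Configuration: t2g^6 e_g^2, giving 2 unpaired electrons.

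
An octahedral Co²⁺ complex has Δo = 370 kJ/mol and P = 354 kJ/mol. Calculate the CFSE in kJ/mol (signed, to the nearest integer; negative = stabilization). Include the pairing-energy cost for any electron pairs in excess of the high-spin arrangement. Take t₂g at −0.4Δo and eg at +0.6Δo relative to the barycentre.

Group 9 minus oxidation state +2 gives a d⁷ configuration for Co²⁺.
With Δo > P the complex is low-spin.
Configuration: t₂g⁶ eg¹.
Orbital CFSE = -1.8Δo = -1.8 × 370 = -666 kJ/mol.
Excess pairs vs high-spin: 3 − 2 = 1; pairing cost = +354 kJ/mol.
Net CFSE = -666 + 354 = -312 kJ/mol.

-312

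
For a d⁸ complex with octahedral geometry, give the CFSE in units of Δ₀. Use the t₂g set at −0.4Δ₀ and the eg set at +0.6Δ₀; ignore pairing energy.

Configuration: t₂g⁶ eg².
CFSE = 6(-0.4Δ₀) + 2(0.6Δ₀) = -2.4Δ₀ + 1.2Δ₀ = -1.2Δ₀.

-1.2 Δ₀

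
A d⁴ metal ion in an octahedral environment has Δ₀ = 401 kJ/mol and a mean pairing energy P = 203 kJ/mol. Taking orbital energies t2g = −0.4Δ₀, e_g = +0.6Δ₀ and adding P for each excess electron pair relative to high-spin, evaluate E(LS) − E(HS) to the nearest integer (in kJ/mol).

High-spin d⁴ fills as t2g^3 e_g^1 with CFSE 3(−0.4) + 1(+0.6) = -0.6Δ₀ = -241 kJ/mol.
For low-spin the configuration is t2g^4 e_g^0: orbital energy -1.6 × 401 = -642 kJ/mol, and 1 additional pair relative to high-spin adds 203 kJ/mol, giving -439 kJ/mol.
E(LS) − E(HS) = -439 − (-241) = -198 kJ/mol.

-198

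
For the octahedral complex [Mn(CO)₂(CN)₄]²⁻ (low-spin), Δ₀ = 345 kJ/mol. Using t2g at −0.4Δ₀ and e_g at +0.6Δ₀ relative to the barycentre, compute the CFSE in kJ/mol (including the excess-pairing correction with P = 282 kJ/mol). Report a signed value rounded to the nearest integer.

Ligand charges: 2×(+0) from CO and 4×(-1) from CN⁻ sum to -4; with overall charge -2, Mn is +2.
Group 7 minus oxidation state +2 gives a d⁵ configuration for Mn²⁺.
The d⁵ electrons fill as t2g^5 e_g^0.
The orbital stabilization is -2.0Δ₀ = -2.0 × 345 = -690 kJ/mol.
Pairing penalty: 2 pairs vs 0 in the high-spin reference → 2 extra × P = 564 kJ/mol.
Net CFSE = -690 + 564 = -126 kJ/mol.

-126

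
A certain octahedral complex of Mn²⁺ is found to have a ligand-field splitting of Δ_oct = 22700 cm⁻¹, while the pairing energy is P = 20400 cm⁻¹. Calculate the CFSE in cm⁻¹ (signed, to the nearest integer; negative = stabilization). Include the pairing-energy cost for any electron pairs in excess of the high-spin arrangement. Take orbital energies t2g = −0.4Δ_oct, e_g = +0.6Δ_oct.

-4600

Mn is in group 7, so Mn²⁺ is d⁵ (7 − 2 = 5).
With Δ_oct > P the complex is low-spin.
Filling d⁵ accordingly: t2g^5 e_g^0.
Orbital CFSE = -2.0Δ_oct = -2.0 × 22700 = -45400 cm⁻¹.
Excess pairs vs high-spin: 2 − 0 = 2; pairing cost = +40800 cm⁻¹.
Net CFSE = -45400 + 40800 = -4600 cm⁻¹.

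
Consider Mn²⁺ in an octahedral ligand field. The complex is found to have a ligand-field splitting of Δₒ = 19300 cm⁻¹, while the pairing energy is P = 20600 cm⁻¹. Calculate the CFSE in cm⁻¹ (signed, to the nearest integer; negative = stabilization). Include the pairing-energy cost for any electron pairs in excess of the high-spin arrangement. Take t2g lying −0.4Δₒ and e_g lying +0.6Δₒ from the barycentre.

0

Mn sits in group 7; removing 2 electrons leaves Mn²⁺ with 7 − 2 = 5 d electrons.
Since Δₒ = 19300 cm⁻¹ < P = 20600 cm⁻¹, the complex adopts the high-spin configuration.
Configuration: t2g^3 e_g^2.
Orbital CFSE = 0.0Δₒ = 0.0 × 19300 = 0 cm⁻¹.
High-spin has no excess pairs, so no pairing correction applies.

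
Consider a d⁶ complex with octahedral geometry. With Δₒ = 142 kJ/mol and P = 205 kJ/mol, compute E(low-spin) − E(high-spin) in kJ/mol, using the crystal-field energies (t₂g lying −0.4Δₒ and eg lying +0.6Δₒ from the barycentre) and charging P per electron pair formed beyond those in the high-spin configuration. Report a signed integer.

126

High-spin d⁶ fills as t₂g⁴ eg² with CFSE 4(−0.4) + 2(+0.6) = -0.4Δₒ = -57 kJ/mol.
Low-spin: t₂g⁶ eg⁰, orbital CFSE = -2.4Δₒ = -341 kJ/mol; plus 2 excess pairs × P = +410 kJ/mol; total 69 kJ/mol.
The difference is 69 − (-57) = 126 kJ/mol, so high-spin lies lower.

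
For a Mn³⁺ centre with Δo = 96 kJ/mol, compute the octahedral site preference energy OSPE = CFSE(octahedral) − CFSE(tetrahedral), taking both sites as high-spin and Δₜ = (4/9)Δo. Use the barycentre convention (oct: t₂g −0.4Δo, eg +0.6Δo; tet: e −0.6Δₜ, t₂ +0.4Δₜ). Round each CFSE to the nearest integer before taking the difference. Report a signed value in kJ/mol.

Group 7 minus oxidation state +3 gives a d⁴ configuration for Mn³⁺.
Octahedral high-spin t₂g³ eg¹: CFSE = -0.6 × 96 = -58 kJ/mol.
Tetrahedral: e² t₂², CFSE = 2(−0.6) + 2(+0.4) = -0.4Δₜ = -0.4 × (4/9) × 96 = -17 kJ/mol.
Subtracting, OSPE = -58 − (-17) = -41 kJ/mol.

-41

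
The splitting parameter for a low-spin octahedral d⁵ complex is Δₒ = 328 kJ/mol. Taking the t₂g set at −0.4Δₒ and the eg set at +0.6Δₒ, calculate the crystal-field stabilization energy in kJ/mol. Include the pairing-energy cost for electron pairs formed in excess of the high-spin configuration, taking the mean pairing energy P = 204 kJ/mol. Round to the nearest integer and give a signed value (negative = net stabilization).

-248

The d⁵ electrons fill as t₂g⁵ eg⁰.
CFSE(orbital) = 5×(-0.4Δₒ) + 0×(0.6Δₒ) = -2.0Δₒ; with Δₒ = 328 kJ/mol that is -656 kJ/mol.
Pairing penalty: 2 pairs vs 0 in the high-spin reference → 2 extra × P = 408 kJ/mol.
Combining: -656 + 408 = -248 kJ/mol.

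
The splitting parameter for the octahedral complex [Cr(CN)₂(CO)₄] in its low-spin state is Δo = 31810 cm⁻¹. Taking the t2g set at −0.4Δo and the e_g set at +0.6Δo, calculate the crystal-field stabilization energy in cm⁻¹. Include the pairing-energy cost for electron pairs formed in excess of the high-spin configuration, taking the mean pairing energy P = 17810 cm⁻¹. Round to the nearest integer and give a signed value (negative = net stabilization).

Ligand charges: 2×(-1) from CN⁻ and 4×(+0) from CO sum to -2; with overall charge +0, Cr is +2.
Cr²⁺: group 6, so d-count = 6 − 2 = 4.
Electron filling gives t2g^4 e_g^0.
CFSE(orbital) = 4×(-0.4Δo) + 0×(0.6Δo) = -1.6Δo; with Δo = 31810 cm⁻¹ that is -50896 cm⁻¹.
High-spin d⁴ would be t2g^3 e_g^1 with 0 pairs; low-spin has 1, so 1 excess pair costs +1P = +17810 cm⁻¹.
Net CFSE = -50896 + 17810 = -33086 cm⁻¹.

-33086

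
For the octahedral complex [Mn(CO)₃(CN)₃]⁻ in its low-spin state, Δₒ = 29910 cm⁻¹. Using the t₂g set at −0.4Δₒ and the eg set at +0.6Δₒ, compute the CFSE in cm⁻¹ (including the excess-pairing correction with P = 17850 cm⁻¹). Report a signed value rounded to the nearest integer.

Ligand charges: 3×(+0) from CO and 3×(-1) from CN⁻ sum to -3; with overall charge -1, Mn is +2.
Group 7 minus oxidation state +2 gives a d⁵ configuration for Mn²⁺.
Electron filling gives t₂g⁵ eg⁰.
CFSE(orbital) = 5×(-0.4Δₒ) + 0×(0.6Δₒ) = -2.0Δₒ; with Δₒ = 29910 cm⁻¹ that is -59820 cm⁻¹.
Pairing penalty: 2 pairs vs 0 in the high-spin reference → 2 extra × P = 35700 cm⁻¹.
Combining: -59820 + 35700 = -24120 cm⁻¹.

-24120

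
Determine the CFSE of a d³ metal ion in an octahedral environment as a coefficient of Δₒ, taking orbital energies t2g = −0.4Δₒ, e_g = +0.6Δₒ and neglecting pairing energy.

-1.2 Δₒ

Configuration: t2g^3 e_g^0.
CFSE = 3(-0.4Δₒ) + 0(0.6Δₒ) = -1.2Δₒ + 0.0Δₒ = -1.2Δₒ.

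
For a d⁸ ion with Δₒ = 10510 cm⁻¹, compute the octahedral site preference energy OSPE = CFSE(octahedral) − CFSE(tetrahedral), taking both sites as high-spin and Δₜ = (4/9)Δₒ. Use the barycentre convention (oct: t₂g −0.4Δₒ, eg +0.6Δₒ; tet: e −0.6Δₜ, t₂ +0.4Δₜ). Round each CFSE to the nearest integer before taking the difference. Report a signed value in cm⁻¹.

-8875

Octahedral high-spin t₂g⁶ eg²: CFSE = -1.2 × 10510 = -12612 cm⁻¹.
Tetrahedral: e⁴ t₂⁴, CFSE = 4(−0.6) + 4(+0.4) = -0.8Δₜ = -0.8 × (4/9) × 10510 = -3737 cm⁻¹.
Subtracting, OSPE = -12612 − (-3737) = -8875 cm⁻¹.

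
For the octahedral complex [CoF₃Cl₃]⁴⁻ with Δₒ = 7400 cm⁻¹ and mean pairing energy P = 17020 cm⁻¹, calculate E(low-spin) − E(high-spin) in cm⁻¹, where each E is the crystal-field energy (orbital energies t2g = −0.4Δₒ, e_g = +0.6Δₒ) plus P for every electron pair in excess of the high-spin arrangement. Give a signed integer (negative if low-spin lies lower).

Ligand charges: 3×(-1) from F⁻ and 3×(-1) from Cl⁻ sum to -6; with overall charge -4, Co is +2.
Co is in group 9, so Co²⁺ is d⁷ (9 − 2 = 7).
High-spin: t2g^5 e_g^2, CFSE = -0.8Δₒ = -5920 cm⁻¹.
Low-spin t2g^6 e_g^1 gives -1.8Δₒ = -13320 cm⁻¹, but forming 1 extra pair costs 1P = 17020 cm⁻¹, so E(LS) = -13320 + 17020 = 3700 cm⁻¹.
Thus E(LS) − E(HS) = 9620 cm⁻¹.

9620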